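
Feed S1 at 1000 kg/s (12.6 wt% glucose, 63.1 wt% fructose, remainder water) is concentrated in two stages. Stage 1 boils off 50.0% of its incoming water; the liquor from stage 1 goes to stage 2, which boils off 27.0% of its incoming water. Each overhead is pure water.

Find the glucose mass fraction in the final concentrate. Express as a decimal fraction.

water in feed = 1000×0.243 = 243 kg/s.
After stage 1: water left = (1−0.500)×243 = 121.5; stream total = 878.5 kg/s.
After stage 2: water left = (1−0.270)×121.5 = 88.695; final concentrate = 845.7 kg/s.
glucose fraction = 126/845.7 = 0.1490.

0.1490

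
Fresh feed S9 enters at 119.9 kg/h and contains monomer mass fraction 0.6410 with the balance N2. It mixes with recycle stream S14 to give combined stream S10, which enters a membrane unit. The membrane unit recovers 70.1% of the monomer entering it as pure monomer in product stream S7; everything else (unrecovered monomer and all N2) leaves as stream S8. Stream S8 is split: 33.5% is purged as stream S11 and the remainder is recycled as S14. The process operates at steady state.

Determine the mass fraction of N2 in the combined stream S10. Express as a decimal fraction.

0.5725

N2 enters only via S9 and leaves only via the purge: 119.9×0.359 = 0.335×(N2 in S8), and the membrane unit passes all N2, so N2 in S10 = N2 in S8 = 128.49 kg/h.
monomer in S10: m_A = 119.9×0.641 + (1−0.335)·(1−0.701)·m_A, so m_A = 76.856/0.8012 = 95.93 kg/h.
S10 = 95.93 + 128.49 = 224.42 kg/h.
N2 fraction in S10 = 128.49/224.42 = 0.5725.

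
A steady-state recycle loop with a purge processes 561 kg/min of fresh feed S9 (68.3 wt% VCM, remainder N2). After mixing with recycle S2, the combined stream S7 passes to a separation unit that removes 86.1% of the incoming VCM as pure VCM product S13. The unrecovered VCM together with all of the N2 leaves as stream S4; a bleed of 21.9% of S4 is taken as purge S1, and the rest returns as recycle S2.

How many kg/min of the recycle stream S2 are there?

N2 enters only via S9 and leaves only via the purge: 561×0.317 = 0.219×(N2 in S4), and the separation unit passes all N2, so N2 in S7 = N2 in S4 = 812.04 kg/min.
VCM in S7: m_A = 561×0.683 + (1−0.219)·(1−0.861)·m_A, so m_A = 383.16/0.8914 = 429.82 kg/min.
S4 = (1−0.861)×429.82 + 812.04 = 871.79 kg/min.
Recycle S2 = (1−0.219)×871.79 = 680.87 kg/min.

680.9 kg/min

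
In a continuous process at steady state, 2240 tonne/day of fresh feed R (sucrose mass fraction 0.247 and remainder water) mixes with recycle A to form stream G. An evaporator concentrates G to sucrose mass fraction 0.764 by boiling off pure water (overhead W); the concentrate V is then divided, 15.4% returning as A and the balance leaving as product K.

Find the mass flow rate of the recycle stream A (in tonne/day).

131.8 tonne/day

Overall sucrose balance (none leaves overhead): sucrose in fresh feed = sucrose in product, i.e. 2240×0.247 = (1−0.154)·V·0.764.
V = 553.28/(0.764×0.846) = 856.01 tonne/day.
Recycle A = 0.154×856.01 = 131.83 tonne/day.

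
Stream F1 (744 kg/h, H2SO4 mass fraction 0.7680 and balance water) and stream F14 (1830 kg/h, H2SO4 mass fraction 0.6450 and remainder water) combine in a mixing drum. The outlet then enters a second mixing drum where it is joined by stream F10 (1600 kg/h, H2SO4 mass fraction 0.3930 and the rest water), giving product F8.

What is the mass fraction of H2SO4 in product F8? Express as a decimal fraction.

0.5703

Overall, product flow = 4174 kg/h.
H2SO4 in = 744×0.768 + 1830×0.645 + 1600×0.393 = 2380.5 kg/h.
H2SO4 fraction in F8 = 0.5703.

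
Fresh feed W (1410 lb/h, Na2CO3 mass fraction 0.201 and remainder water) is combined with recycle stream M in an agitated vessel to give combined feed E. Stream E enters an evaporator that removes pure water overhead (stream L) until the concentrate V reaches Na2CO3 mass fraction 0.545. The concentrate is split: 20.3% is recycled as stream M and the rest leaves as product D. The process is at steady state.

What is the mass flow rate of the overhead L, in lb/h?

Overall Na2CO3 balance (none leaves overhead): Na2CO3 in fresh feed = Na2CO3 in product, i.e. 1410×0.201 = (1−0.203)·V·0.545.
V = 283.41/(0.545×0.797) = 652.47 lb/h.
Recycle M = 0.203×652.47 = 132.45 lb/h.
Combined feed E = 1410 + 132.45 = 1542.5 lb/h.
Overhead L = E − V = 1542.5 − 652.47 = 889.98 lb/h.

890 lb/h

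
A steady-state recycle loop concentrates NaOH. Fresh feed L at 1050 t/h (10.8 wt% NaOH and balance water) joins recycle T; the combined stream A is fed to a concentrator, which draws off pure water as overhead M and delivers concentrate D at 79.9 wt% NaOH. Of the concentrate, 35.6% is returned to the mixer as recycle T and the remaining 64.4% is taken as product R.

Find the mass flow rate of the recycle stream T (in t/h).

78.46 t/h

Overall NaOH balance (none leaves overhead): NaOH in fresh feed = NaOH in product, i.e. 1050×0.108 = (1−0.356)·D·0.799.
D = 113.4/(0.799×0.644) = 220.38 t/h.
Recycle T = 0.356×220.38 = 78.457 t/h.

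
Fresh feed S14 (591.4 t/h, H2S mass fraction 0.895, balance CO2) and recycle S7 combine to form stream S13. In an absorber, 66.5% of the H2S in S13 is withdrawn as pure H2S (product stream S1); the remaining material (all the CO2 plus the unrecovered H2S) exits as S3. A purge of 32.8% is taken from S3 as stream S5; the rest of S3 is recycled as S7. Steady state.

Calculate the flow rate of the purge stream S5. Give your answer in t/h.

137.2 t/h

CO2 enters only via S14 and leaves only via the purge: 591.4×0.105 = 0.328×(CO2 in S3), and the absorber passes all CO2, so CO2 in S13 = CO2 in S3 = 189.32 t/h.
H2S in S13: m_A = 591.4×0.895 + (1−0.328)·(1−0.665)·m_A, so m_A = 529.3/0.7749 = 683.08 t/h.
S3 = (1−0.665)×683.08 + 189.32 = 418.15 t/h.
Purge S5 = 0.328×418.15 = 137.15 t/h.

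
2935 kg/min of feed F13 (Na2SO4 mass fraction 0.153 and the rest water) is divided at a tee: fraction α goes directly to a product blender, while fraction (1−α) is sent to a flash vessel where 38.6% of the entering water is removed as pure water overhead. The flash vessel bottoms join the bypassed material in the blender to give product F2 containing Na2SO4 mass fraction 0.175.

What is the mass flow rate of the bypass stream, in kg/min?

All 2935×0.153 = 449.06 kg/min of Na2SO4 reaches F2, so F2 = 449.06/0.175 = 2566 kg/min and vapour = 368.97 kg/min.
The evaporator receives (1−α)·2935 of feed at 0.847 water and removes 0.386 of that water:
0.386×0.847×(1−α)×2935 = 368.97
(1−α) = 368.97/959.57 = 0.3845;  α = 0.6155.
Bypass flow = 0.6155×2935 = 1806.4 kg/min.

1806 kg/min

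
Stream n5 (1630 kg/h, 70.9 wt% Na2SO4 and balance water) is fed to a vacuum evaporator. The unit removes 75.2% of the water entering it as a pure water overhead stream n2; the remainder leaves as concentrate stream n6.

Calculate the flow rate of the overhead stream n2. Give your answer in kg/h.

356.7 kg/h

water entering = 1630×0.291 = 474.33 kg/h; overhead removed = 0.752×474.33 = 356.7 kg/h.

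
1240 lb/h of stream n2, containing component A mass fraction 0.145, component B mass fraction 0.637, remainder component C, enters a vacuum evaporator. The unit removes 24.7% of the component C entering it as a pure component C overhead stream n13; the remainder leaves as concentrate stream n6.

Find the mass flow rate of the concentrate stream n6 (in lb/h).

component C entering = 1240×0.218 = 270.32 lb/h; overhead removed = 0.247×270.32 = 66.769 lb/h.
Concentrate = 1240 − 66.769 = 1173.2 lb/h.

1173 lb/h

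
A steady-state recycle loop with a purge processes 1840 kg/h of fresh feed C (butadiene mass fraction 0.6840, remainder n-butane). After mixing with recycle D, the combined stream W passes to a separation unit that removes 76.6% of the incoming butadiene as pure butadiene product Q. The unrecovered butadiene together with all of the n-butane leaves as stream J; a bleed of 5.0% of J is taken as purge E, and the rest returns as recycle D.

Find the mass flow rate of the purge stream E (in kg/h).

600.4 kg/h

n-butane enters only via C and leaves only via the purge: 1840×0.316 = 0.050×(n-butane in J), and the separation unit passes all n-butane, so n-butane in W = n-butane in J = 11629 kg/h.
butadiene in W: m_A = 1840×0.684 + (1−0.050)·(1−0.766)·m_A, so m_A = 1258.6/0.7777 = 1618.3 kg/h.
J = (1−0.766)×1618.3 + 11629 = 12007 kg/h.
Purge E = 0.050×12007 = 600.37 kg/h.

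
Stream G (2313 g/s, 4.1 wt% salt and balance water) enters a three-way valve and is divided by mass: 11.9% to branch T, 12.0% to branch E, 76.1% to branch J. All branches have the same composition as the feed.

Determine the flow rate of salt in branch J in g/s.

Branch J total = 0.761×2313 = 1760.2 g/s.
salt in J = 0.041×1760.2 = 72.168 g/s.

72.17 g/s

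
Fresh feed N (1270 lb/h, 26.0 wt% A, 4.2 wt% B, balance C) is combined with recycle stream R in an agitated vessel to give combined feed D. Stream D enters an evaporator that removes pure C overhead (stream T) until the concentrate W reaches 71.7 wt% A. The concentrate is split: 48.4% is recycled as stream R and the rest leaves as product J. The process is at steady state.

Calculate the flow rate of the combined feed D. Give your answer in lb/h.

1702 lb/h

Overall A balance (none leaves overhead): A in fresh feed = A in product, i.e. 1270×0.260 = (1−0.484)·W·0.717.
W = 330.2/(0.717×0.516) = 892.5 lb/h.
Recycle R = 0.484×892.5 = 431.97 lb/h.
Combined feed D = 1270 + 431.97 = 1702 lb/h.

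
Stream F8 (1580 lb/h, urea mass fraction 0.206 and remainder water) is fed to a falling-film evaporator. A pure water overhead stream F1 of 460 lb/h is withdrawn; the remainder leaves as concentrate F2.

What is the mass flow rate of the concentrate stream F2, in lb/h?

Concentrate = 1580 − 460 = 1120 lb/h.

1120 lb/h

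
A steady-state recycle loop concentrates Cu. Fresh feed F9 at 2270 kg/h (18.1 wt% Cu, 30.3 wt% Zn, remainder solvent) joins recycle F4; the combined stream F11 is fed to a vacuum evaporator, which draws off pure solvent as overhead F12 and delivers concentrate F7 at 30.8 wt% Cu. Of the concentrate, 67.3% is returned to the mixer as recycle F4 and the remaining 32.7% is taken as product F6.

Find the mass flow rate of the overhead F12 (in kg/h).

Overall Cu balance (none leaves overhead): Cu in fresh feed = Cu in product, i.e. 2270×0.181 = (1−0.673)·F7·0.308.
F7 = 410.87/(0.308×0.327) = 4079.5 kg/h.
Recycle F4 = 0.673×4079.5 = 2745.5 kg/h.
Combined feed F11 = 2270 + 2745.5 = 5015.5 kg/h.
Overhead F12 = F11 − F7 = 5015.5 − 4079.5 = 936.01 kg/h.

936 kg/h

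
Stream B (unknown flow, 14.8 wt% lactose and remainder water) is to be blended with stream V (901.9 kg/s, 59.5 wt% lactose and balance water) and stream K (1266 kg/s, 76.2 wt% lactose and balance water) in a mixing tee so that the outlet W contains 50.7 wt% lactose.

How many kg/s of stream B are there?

Let B be the unknown flow. Total out = 2167.9 + B.
lactose balance: 1501.3 + 0.148·B = 0.507·(2167.9 + B)
(0.148 − 0.507)·B = 0.507×2167.9 − 1501.3 = -402.2
B = -402.2 / -0.359 = 1120.3 kg/s

1120 kg/s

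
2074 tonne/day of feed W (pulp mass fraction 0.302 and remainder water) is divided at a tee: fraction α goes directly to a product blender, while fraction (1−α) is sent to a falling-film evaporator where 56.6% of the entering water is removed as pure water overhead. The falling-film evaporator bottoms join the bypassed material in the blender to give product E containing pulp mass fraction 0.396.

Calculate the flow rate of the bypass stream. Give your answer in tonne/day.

827.9 tonne/day

All 2074×0.302 = 626.35 tonne/day of pulp reaches E, so E = 626.35/0.396 = 1581.7 tonne/day and vapour = 492.31 tonne/day.
The evaporator receives (1−α)·2074 of feed at 0.698 water and removes 0.566 of that water:
0.566×0.698×(1−α)×2074 = 492.31
(1−α) = 492.31/819.37 = 0.6008;  α = 0.3992.
Bypass flow = 0.3992×2074 = 827.85 tonne/day.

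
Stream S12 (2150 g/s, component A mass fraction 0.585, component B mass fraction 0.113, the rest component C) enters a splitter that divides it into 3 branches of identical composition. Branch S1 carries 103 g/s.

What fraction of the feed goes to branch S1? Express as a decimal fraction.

Fraction to S1 = 103/2150 = 0.0479.

0.048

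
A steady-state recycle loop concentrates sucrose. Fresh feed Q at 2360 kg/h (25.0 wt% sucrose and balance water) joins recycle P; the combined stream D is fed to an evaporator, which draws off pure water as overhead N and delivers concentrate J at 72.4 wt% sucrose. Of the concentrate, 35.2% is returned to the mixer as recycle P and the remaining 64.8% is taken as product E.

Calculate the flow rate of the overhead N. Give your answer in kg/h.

1545 kg/h

Overall sucrose balance (none leaves overhead): sucrose in fresh feed = sucrose in product, i.e. 2360×0.250 = (1−0.352)·J·0.724.
J = 590/(0.724×0.648) = 1257.6 kg/h.
Recycle P = 0.352×1257.6 = 442.67 kg/h.
Combined feed D = 2360 + 442.67 = 2802.7 kg/h.
Overhead N = D − J = 2802.7 − 1257.6 = 1545.1 kg/h.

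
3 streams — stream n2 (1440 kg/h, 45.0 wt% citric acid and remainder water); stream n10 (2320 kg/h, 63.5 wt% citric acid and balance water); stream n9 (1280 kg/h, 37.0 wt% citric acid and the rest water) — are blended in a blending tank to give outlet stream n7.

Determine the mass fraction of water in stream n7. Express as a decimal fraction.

Total flow out = 1440 + 2320 + 1280 = 5040 kg/h.
water in = 1440×0.550 + 2320×0.365 + 1280×0.630 = 2445.2 kg/h.
water mass fraction in n7 = 2445.2/5040 = 0.4852.

0.4852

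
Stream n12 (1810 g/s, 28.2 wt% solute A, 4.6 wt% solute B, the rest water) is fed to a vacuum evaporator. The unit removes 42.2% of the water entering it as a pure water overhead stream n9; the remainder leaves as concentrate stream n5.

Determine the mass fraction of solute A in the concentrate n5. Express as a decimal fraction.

solute A is not removed: 1810×0.282 = 510.42 g/s of solute A enters n5.
water entering = 1810×0.672 = 1216.3 g/s; overhead removed = 0.422×1216.3 = 513.29 g/s.
Concentrate = 1810 − 513.29 = 1296.7 g/s.
Mass fraction = 510.42/1296.7 = 0.394.

0.394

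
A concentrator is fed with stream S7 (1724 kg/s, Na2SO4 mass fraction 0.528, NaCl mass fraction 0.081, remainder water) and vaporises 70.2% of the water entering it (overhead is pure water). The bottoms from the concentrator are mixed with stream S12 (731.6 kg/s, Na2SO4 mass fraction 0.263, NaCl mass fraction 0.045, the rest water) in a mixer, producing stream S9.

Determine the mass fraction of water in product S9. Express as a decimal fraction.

Vapour removed = 0.702×0.391×1724 = 473.21 kg/s; concentrate = 1250.8 kg/s.
water reaching the mixer = 200.88 (from concentrate) + 731.6×0.692 = 707.14 kg/s.
Product flow = 1250.8 + 731.6 = 1982.4 kg/s; water fraction = 0.357.

0.357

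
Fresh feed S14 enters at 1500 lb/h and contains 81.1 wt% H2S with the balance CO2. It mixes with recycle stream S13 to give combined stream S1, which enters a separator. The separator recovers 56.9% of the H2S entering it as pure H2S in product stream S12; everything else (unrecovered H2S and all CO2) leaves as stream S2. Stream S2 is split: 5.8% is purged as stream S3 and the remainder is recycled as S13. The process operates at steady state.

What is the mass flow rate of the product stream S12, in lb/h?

1165 lb/h

H2S in S1: m_A = 1500×0.811 + (1−0.058)·(1−0.569)·m_A, so m_A = 1216.5/0.5940 = 2048 lb/h.
Product S12 = 0.569×2048 = 1165.3 lb/h.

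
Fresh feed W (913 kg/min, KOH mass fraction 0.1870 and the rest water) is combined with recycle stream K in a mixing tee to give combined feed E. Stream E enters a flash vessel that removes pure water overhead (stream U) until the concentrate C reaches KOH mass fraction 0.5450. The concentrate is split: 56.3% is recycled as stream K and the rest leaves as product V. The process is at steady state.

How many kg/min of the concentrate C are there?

Overall KOH balance (none leaves overhead): KOH in fresh feed = KOH in product, i.e. 913×0.187 = (1−0.563)·C·0.545.
C = 170.73/(0.545×0.437) = 716.86 kg/min.

716.9 kg/min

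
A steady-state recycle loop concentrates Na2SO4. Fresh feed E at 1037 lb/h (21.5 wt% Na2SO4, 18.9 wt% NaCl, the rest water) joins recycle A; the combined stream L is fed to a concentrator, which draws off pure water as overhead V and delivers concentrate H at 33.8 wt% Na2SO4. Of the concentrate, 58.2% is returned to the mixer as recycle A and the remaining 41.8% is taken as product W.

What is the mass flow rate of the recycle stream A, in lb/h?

918.4 lb/h

Overall Na2SO4 balance (none leaves overhead): Na2SO4 in fresh feed = Na2SO4 in product, i.e. 1037×0.215 = (1−0.582)·H·0.338.
H = 222.95/(0.338×0.418) = 1578.1 lb/h.
Recycle A = 0.582×1578.1 = 918.43 lb/h.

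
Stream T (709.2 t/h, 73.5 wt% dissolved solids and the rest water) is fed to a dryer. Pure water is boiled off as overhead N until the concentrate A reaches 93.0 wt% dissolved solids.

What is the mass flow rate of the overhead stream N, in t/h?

148.7 t/h

dissolved solids is conserved: 709.2×0.735 = 521.26 t/h all reports to the concentrate.
Concentrate = 521.26/(target fraction) = 560.5 t/h.
Overhead = 709.2 − 560.5 = 148.7 t/h.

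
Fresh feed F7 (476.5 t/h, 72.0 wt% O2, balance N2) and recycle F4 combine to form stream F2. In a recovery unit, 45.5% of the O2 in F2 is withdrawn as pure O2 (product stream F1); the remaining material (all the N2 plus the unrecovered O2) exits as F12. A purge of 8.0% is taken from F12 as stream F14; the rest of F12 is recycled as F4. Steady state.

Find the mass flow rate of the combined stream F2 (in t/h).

N2 enters only via F7 and leaves only via the purge: 476.5×0.280 = 0.080×(N2 in F12), and the recovery unit passes all N2, so N2 in F2 = N2 in F12 = 1667.8 t/h.
O2 in F2: m_A = 476.5×0.720 + (1−0.080)·(1−0.455)·m_A, so m_A = 343.08/0.4986 = 688.09 t/h.
F2 = 688.09 + 1667.8 = 2355.8 t/h.

2356 t/h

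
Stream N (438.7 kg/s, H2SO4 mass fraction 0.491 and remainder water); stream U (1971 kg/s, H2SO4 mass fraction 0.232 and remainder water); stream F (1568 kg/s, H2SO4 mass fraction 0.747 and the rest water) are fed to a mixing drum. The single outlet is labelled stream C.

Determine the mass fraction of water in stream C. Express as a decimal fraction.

0.536

Total flow out = 438.7 + 1971 + 1568 = 3977.7 kg/s.
water in = 438.7×0.509 + 1971×0.768 + 1568×0.253 = 2133.7 kg/s.
water mass fraction in C = 2133.7/3977.7 = 0.536.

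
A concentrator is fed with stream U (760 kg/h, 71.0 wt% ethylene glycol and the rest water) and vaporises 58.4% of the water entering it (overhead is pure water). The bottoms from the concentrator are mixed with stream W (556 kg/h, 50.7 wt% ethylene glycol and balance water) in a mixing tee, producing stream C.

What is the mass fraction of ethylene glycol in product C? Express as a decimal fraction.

0.6919

Vapour removed = 0.584×0.290×760 = 128.71 kg/h; concentrate = 631.29 kg/h.
ethylene glycol reaching the mixer = 539.6 (from concentrate) + 556×0.507 = 821.49 kg/h.
Product flow = 631.29 + 556 = 1187.3 kg/h; ethylene glycol fraction = 0.6919.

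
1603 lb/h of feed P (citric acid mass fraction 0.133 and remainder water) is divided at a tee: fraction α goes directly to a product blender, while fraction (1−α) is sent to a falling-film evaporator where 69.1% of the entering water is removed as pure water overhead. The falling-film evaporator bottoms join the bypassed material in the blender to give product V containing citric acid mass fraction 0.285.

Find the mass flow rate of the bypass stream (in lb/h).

All 1603×0.133 = 213.2 lb/h of citric acid reaches V, so V = 213.2/0.285 = 748.07 lb/h and vapour = 854.93 lb/h.
The evaporator receives (1−α)·1603 of feed at 0.867 water and removes 0.691 of that water:
0.691×0.867×(1−α)×1603 = 854.93
(1−α) = 854.93/960.35 = 0.8902;  α = 0.1098.
Bypass flow = 0.1098×1603 = 175.96 lb/h.

176 lb/h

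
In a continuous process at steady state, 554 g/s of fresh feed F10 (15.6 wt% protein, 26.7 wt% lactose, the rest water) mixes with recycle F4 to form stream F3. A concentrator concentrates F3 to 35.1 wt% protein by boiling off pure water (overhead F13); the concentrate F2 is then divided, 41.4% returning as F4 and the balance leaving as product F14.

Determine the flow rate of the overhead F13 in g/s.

Overall protein balance (none leaves overhead): protein in fresh feed = protein in product, i.e. 554×0.156 = (1−0.414)·F2·0.351.
F2 = 86.424/(0.351×0.586) = 420.17 g/s.
Recycle F4 = 0.414×420.17 = 173.95 g/s.
Combined feed F3 = 554 + 173.95 = 727.95 g/s.
Overhead F13 = F3 − F2 = 727.95 − 420.17 = 307.78 g/s.

307.8 g/s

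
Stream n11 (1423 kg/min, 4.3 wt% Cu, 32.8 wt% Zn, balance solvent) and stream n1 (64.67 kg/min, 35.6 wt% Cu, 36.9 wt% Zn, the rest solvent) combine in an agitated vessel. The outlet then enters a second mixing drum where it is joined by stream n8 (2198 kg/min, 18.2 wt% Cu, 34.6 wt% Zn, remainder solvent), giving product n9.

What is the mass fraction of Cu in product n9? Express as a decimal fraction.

Overall, product flow = 3685.7 kg/min.
Cu in = 1423×0.043 + 64.67×0.356 + 2198×0.182 = 484.25 kg/min.
Cu fraction in n9 = 0.131.

0.131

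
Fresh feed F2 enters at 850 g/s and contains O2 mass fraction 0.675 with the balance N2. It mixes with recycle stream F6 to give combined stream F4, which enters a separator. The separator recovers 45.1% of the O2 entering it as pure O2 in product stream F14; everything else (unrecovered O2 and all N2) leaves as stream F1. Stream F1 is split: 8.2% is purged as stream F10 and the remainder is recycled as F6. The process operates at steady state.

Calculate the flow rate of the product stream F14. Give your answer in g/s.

O2 in F4: m_A = 850×0.675 + (1−0.082)·(1−0.451)·m_A, so m_A = 573.75/0.4960 = 1156.7 g/s.
Product F14 = 0.451×1156.7 = 521.68 g/s.

521.7 g/s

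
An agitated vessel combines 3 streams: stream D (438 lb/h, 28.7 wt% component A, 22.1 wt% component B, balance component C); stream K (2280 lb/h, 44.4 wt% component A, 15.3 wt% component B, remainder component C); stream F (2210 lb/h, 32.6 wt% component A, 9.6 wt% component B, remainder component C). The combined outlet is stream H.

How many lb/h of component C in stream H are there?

2412 lb/h

component C out = component C in = 438×0.492 + 2280×0.403 + 2210×0.578 = 2411.7 lb/h.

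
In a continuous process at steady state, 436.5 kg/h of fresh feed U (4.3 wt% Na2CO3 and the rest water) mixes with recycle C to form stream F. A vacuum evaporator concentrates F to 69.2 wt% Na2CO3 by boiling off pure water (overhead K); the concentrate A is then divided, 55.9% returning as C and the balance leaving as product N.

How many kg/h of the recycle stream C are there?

34.38 kg/h

Overall Na2CO3 balance (none leaves overhead): Na2CO3 in fresh feed = Na2CO3 in product, i.e. 436.5×0.043 = (1−0.559)·A·0.692.
A = 18.769/(0.692×0.441) = 61.505 kg/h.
Recycle C = 0.559×61.505 = 34.381 kg/h.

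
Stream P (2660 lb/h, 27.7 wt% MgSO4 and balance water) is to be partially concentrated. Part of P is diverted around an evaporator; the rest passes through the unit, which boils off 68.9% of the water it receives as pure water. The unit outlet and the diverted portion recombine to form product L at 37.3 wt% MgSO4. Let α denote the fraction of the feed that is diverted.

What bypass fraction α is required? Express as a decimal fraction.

0.483

All 2660×0.277 = 736.82 lb/h of MgSO4 reaches L, so L = 736.82/0.373 = 1975.4 lb/h and vapour = 684.61 lb/h.
The evaporator receives (1−α)·2660 of feed at 0.723 water and removes 0.689 of that water:
0.689×0.723×(1−α)×2660 = 684.61
(1−α) = 684.61/1325.1 = 0.5167;  α = 0.4833.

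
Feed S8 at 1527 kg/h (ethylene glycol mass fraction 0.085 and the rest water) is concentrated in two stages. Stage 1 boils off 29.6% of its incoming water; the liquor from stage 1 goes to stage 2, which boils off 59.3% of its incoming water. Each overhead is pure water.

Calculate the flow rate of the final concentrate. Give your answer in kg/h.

water in feed = 1527×0.915 = 1397.2 kg/h.
After stage 1: water left = (1−0.296)×1397.2 = 983.63; stream total = 1113.4 kg/h.
After stage 2: water left = (1−0.593)×983.63 = 400.34; final concentrate = 530.13 kg/h.

530.1 kg/h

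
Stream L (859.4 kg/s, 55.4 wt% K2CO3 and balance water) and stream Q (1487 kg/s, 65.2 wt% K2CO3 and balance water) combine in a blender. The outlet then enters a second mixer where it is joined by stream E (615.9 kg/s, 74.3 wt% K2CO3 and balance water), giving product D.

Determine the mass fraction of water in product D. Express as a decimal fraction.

0.358

Overall, product flow = 2962.3 kg/s.
water in = 859.4×0.446 + 1487×0.348 + 615.9×0.257 = 1059.1 kg/s.
water fraction in D = 0.358.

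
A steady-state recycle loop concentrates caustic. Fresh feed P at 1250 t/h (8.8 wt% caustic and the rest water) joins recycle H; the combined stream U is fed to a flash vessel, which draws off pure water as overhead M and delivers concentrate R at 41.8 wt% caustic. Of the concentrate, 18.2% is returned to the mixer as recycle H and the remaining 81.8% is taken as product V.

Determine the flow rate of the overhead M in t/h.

Overall caustic balance (none leaves overhead): caustic in fresh feed = caustic in product, i.e. 1250×0.088 = (1−0.182)·R·0.418.
R = 110/(0.418×0.818) = 321.71 t/h.
Recycle H = 0.182×321.71 = 58.551 t/h.
Combined feed U = 1250 + 58.551 = 1308.6 t/h.
Overhead M = U − R = 1308.6 − 321.71 = 986.84 t/h.

986.8 t/h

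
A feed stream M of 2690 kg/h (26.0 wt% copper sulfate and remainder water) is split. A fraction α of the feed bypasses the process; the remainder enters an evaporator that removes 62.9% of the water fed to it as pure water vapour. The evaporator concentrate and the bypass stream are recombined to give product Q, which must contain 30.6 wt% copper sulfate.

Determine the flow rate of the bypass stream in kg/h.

1821 kg/h

All 2690×0.260 = 699.4 kg/h of copper sulfate reaches Q, so Q = 699.4/0.306 = 2285.6 kg/h and vapour = 404.38 kg/h.
The evaporator receives (1−α)·2690 of feed at 0.740 water and removes 0.629 of that water:
0.629×0.740×(1−α)×2690 = 404.38
(1−α) = 404.38/1252.1 = 0.3230;  α = 0.6770.
Bypass flow = 0.6770×2690 = 1821.2 kg/h.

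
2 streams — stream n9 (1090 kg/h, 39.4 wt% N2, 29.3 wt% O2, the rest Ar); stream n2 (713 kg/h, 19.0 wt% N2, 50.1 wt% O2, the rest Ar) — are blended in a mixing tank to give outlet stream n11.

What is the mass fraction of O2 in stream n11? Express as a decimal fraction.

0.3753

Total flow out = 1090 + 713 = 1803 kg/h.
O2 in = 1090×0.293 + 713×0.501 = 676.58 kg/h.
O2 mass fraction in n11 = 676.58/1803 = 0.3753.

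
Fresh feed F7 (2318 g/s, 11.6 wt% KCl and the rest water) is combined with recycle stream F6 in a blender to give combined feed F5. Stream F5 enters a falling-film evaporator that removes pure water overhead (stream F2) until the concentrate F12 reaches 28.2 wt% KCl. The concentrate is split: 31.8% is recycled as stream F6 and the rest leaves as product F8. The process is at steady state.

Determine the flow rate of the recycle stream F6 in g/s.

Overall KCl balance (none leaves overhead): KCl in fresh feed = KCl in product, i.e. 2318×0.116 = (1−0.318)·F12·0.282.
F12 = 268.89/(0.282×0.682) = 1398.1 g/s.
Recycle F6 = 0.318×1398.1 = 444.6 g/s.

444.6 g/s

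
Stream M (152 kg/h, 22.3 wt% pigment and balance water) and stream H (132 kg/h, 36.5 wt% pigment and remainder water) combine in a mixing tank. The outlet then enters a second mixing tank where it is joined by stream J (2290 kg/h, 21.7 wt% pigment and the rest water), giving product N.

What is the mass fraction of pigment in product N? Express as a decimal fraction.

0.2249

Overall, product flow = 2574 kg/h.
pigment in = 152×0.223 + 132×0.365 + 2290×0.217 = 579.01 kg/h.
pigment fraction in N = 0.2249.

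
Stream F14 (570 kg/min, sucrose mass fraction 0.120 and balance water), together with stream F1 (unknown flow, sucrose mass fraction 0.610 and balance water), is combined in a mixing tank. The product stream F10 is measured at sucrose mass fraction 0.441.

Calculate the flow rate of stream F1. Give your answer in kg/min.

Let F1 be the unknown flow. Total out = 570 + F1.
sucrose balance: 68.4 + 0.610·F1 = 0.441·(570 + F1)
(0.610 − 0.441)·F1 = 0.441×570 − 68.4 = 182.97
F1 = 182.97 / 0.169 = 1082.7 kg/min

1083 kg/min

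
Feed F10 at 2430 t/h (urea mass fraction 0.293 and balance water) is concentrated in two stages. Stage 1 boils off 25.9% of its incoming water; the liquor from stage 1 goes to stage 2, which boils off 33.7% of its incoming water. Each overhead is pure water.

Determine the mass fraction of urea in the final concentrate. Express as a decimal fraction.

0.458

water in feed = 2430×0.707 = 1718 t/h.
After stage 1: water left = (1−0.259)×1718 = 1273; stream total = 1985 t/h.
After stage 2: water left = (1−0.337)×1273 = 844.03; final concentrate = 1556 t/h.
urea fraction = 711.99/1556 = 0.458.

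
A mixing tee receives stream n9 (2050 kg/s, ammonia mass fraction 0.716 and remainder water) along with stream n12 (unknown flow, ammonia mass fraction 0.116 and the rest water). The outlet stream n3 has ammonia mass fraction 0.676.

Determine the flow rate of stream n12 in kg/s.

Let n12 be the unknown flow. Total out = 2050 + n12.
ammonia balance: 1467.8 + 0.116·n12 = 0.676·(2050 + n12)
(0.116 − 0.676)·n12 = 0.676×2050 − 1467.8 = -82
n12 = -82 / -0.560 = 146.43 kg/s

146.4 kg/s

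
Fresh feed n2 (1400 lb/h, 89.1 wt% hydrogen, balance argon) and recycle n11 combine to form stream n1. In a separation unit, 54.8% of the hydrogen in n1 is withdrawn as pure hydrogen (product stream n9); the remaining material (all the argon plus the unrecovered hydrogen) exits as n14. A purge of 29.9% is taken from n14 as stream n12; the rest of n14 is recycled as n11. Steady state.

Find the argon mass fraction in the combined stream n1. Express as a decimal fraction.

0.2184

argon enters only via n2 and leaves only via the purge: 1400×0.109 = 0.299×(argon in n14), and the separation unit passes all argon, so argon in n1 = argon in n14 = 510.37 lb/h.
hydrogen in n1: m_A = 1400×0.891 + (1−0.299)·(1−0.548)·m_A, so m_A = 1247.4/0.6831 = 1826 lb/h.
n1 = 1826 + 510.37 = 2336.3 lb/h.
argon fraction in n1 = 510.37/2336.3 = 0.2184.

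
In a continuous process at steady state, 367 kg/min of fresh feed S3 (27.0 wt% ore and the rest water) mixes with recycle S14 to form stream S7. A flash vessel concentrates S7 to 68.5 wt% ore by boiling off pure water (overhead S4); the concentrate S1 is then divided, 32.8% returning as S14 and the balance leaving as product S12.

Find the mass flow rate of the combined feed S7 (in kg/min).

437.6 kg/min

Overall ore balance (none leaves overhead): ore in fresh feed = ore in product, i.e. 367×0.270 = (1−0.328)·S1·0.685.
S1 = 99.09/(0.685×0.672) = 215.26 kg/min.
Recycle S14 = 0.328×215.26 = 70.606 kg/min.
Combined feed S7 = 367 + 70.606 = 437.61 kg/min.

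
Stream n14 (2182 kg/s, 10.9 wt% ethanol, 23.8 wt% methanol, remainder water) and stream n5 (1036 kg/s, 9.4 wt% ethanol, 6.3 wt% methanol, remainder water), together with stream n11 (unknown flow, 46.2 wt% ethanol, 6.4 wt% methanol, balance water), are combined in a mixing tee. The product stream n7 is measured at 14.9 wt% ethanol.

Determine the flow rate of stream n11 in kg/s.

460.9 kg/s

Let n11 be the unknown flow. Total out = 3218 + n11.
ethanol balance: 335.22 + 0.462·n11 = 0.149·(3218 + n11)
(0.462 − 0.149)·n11 = 0.149×3218 − 335.22 = 144.26
n11 = 144.26 / 0.313 = 460.89 kg/s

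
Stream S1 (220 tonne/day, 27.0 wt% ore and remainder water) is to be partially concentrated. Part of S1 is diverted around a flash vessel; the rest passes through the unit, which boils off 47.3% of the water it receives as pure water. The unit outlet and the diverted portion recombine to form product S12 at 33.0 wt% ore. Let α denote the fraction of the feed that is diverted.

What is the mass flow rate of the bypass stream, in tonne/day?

All 220×0.270 = 59.4 tonne/day of ore reaches S12, so S12 = 59.4/0.330 = 180 tonne/day and vapour = 40 tonne/day.
The evaporator receives (1−α)·220 of feed at 0.730 water and removes 0.473 of that water:
0.473×0.730×(1−α)×220 = 40
(1−α) = 40/75.964 = 0.5266;  α = 0.4734.
Bypass flow = 0.4734×220 = 104.16 tonne/day.

104.2 tonne/day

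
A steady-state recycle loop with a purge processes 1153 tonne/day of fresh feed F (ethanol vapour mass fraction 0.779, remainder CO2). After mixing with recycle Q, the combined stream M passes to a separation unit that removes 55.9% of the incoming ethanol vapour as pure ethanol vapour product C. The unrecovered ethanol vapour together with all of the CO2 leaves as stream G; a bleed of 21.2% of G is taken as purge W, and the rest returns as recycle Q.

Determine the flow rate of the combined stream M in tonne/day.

CO2 enters only via F and leaves only via the purge: 1153×0.221 = 0.212×(CO2 in G), and the separation unit passes all CO2, so CO2 in M = CO2 in G = 1201.9 tonne/day.
ethanol vapour in M: m_A = 1153×0.779 + (1−0.212)·(1−0.559)·m_A, so m_A = 898.19/0.6525 = 1376.5 tonne/day.
M = 1376.5 + 1201.9 = 2578.5 tonne/day.

2578 tonne/day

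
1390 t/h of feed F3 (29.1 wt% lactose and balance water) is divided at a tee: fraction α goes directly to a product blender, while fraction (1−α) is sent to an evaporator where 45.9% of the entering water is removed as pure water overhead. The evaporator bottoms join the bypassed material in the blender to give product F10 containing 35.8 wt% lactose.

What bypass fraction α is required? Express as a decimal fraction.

0.425

All 1390×0.291 = 404.49 t/h of lactose reaches F10, so F10 = 404.49/0.358 = 1129.9 t/h and vapour = 260.14 t/h.
The evaporator receives (1−α)·1390 of feed at 0.709 water and removes 0.459 of that water:
0.459×0.709×(1−α)×1390 = 260.14
(1−α) = 260.14/452.35 = 0.5751;  α = 0.4249.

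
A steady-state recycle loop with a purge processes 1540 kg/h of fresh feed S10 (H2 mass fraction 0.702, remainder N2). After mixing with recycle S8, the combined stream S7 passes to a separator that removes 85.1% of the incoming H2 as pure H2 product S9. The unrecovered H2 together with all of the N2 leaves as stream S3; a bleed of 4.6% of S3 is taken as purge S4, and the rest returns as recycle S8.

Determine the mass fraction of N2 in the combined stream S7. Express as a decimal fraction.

N2 enters only via S10 and leaves only via the purge: 1540×0.298 = 0.046×(N2 in S3), and the separator passes all N2, so N2 in S7 = N2 in S3 = 9976.5 kg/h.
H2 in S7: m_A = 1540×0.702 + (1−0.046)·(1−0.851)·m_A, so m_A = 1081.1/0.8579 = 1260.2 kg/h.
S7 = 1260.2 + 9976.5 = 11237 kg/h.
N2 fraction in S7 = 9976.5/11237 = 0.888.

0.888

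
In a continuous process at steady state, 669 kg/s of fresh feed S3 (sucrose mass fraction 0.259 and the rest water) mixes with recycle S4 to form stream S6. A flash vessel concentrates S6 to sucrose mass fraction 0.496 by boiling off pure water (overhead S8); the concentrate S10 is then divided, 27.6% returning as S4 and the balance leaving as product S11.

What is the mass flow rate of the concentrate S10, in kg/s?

Overall sucrose balance (none leaves overhead): sucrose in fresh feed = sucrose in product, i.e. 669×0.259 = (1−0.276)·S10·0.496.
S10 = 173.27/(0.496×0.724) = 482.51 kg/s.

482.5 kg/s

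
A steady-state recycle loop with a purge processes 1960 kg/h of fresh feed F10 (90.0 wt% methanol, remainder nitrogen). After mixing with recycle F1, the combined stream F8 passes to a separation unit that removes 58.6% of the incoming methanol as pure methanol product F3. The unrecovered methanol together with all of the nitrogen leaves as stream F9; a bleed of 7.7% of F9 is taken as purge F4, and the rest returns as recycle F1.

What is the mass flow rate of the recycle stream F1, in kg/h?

nitrogen enters only via F10 and leaves only via the purge: 1960×0.100 = 0.077×(nitrogen in F9), and the separation unit passes all nitrogen, so nitrogen in F8 = nitrogen in F9 = 2545.5 kg/h.
methanol in F8: m_A = 1960×0.900 + (1−0.077)·(1−0.586)·m_A, so m_A = 1764/0.6179 = 2854.9 kg/h.
F9 = (1−0.586)×2854.9 + 2545.5 = 3727.4 kg/h.
Recycle F1 = (1−0.077)×3727.4 = 3440.4 kg/h.

3440 kg/h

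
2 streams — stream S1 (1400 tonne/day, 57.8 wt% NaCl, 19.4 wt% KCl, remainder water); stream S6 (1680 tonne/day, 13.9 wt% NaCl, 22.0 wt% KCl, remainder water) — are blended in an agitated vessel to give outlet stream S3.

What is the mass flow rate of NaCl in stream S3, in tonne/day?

NaCl out = NaCl in = 1400×0.578 + 1680×0.139 = 1042.7 tonne/day.

1043 tonne/day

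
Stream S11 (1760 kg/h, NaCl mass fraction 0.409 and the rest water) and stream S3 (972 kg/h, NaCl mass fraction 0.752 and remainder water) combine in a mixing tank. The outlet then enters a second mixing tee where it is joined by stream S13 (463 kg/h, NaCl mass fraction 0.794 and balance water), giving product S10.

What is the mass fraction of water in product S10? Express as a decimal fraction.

0.431

Overall, product flow = 3195 kg/h.
water in = 1760×0.591 + 972×0.248 + 463×0.206 = 1376.6 kg/h.
water fraction in S10 = 0.431.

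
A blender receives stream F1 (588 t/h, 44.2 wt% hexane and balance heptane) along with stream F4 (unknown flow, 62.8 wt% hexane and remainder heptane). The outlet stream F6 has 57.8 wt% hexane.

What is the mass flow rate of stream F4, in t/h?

1599 t/h

Let F4 be the unknown flow. Total out = 588 + F4.
hexane balance: 259.9 + 0.628·F4 = 0.578·(588 + F4)
(0.628 − 0.578)·F4 = 0.578×588 − 259.9 = 79.968
F4 = 79.968 / 0.050 = 1599.4 t/h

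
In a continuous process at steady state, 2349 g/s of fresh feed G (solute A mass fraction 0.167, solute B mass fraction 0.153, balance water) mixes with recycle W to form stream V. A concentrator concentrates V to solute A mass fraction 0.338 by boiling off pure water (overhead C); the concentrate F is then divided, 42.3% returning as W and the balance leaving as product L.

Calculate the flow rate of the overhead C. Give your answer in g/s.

1188 g/s

Overall solute A balance (none leaves overhead): solute A in fresh feed = solute A in product, i.e. 2349×0.167 = (1−0.423)·F·0.338.
F = 392.28/(0.338×0.577) = 2011.4 g/s.
Recycle W = 0.423×2011.4 = 850.84 g/s.
Combined feed V = 2349 + 850.84 = 3199.8 g/s.
Overhead C = V − F = 3199.8 − 2011.4 = 1188.4 g/s.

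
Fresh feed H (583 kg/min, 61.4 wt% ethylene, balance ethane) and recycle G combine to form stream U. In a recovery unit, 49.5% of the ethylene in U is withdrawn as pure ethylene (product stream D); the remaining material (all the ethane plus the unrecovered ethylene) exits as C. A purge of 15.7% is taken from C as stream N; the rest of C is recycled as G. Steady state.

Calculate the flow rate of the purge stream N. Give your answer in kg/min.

274.5 kg/min

ethane enters only via H and leaves only via the purge: 583×0.386 = 0.157×(ethane in C), and the recovery unit passes all ethane, so ethane in U = ethane in C = 1433.4 kg/min.
ethylene in U: m_A = 583×0.614 + (1−0.157)·(1−0.495)·m_A, so m_A = 357.96/0.5743 = 623.32 kg/min.
C = (1−0.495)×623.32 + 1433.4 = 1748.1 kg/min.
Purge N = 0.157×1748.1 = 274.46 kg/min.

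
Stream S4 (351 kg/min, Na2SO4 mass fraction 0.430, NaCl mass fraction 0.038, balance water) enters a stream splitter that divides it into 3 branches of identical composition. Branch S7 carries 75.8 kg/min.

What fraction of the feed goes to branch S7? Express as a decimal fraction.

Fraction to S7 = 75.8/351 = 0.2160.

0.216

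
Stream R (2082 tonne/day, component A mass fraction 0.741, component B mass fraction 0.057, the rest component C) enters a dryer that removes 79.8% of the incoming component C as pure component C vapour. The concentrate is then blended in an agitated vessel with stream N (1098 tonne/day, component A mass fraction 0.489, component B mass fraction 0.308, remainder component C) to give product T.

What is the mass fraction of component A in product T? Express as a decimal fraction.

0.731

Vapour removed = 0.798×0.202×2082 = 335.61 tonne/day; concentrate = 1746.4 tonne/day.
component A reaching the mixer = 1542.8 (from concentrate) + 1098×0.489 = 2079.7 tonne/day.
Product flow = 1746.4 + 1098 = 2844.4 tonne/day; component A fraction = 0.731.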